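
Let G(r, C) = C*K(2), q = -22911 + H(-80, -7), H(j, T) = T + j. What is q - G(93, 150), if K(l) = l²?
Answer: -23598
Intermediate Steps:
q = -22998 (q = -22911 + (-7 - 80) = -22911 - 87 = -22998)
G(r, C) = 4*C (G(r, C) = C*2² = C*4 = 4*C)
q - G(93, 150) = -22998 - 4*150 = -22998 - 1*600 = -22998 - 600 = -23598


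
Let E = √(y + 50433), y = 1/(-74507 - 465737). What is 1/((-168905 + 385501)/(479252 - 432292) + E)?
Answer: -85859528364860/938421012667840639 + 68913800*√3679888976549711/938421012667840639 ≈ 0.0043633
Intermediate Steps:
y = -1/540244 (y = 1/(-540244) = -1/540244 ≈ -1.8510e-6)
E = √3679888976549711/270122 (E = √(-1/540244 + 50433) = √(27246125651/540244) = √3679888976549711/270122 ≈ 224.57)
1/((-168905 + 385501)/(479252 - 432292) + E) = 1/((-168905 + 385501)/(479252 - 432292) + √3679888976549711/270122) = 1/(216596/46960 + √3679888976549711/270122) = 1/(216596*(1/46960) + √3679888976549711/270122) = 1/(54149/11740 + √3679888976549711/270122)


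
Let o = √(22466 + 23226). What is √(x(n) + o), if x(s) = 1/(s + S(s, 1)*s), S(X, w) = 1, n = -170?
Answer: √(-85 + 57800*√11423)/170 ≈ 14.620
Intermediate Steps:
o = 2*√11423 (o = √45692 = 2*√11423 ≈ 213.76)
x(s) = 1/(2*s) (x(s) = 1/(s + 1*s) = 1/(s + s) = 1/(2*s))
√(x(n) + o) = √((½)/(-170) + 2*√11423) = √((½)*(-1/170) + 2*√11423) = √(-1/340 + 2*√11423)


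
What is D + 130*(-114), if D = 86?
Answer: -14734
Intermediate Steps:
D + 130*(-114) = 86 + 130*(-114) = 86 - 14820 = -14734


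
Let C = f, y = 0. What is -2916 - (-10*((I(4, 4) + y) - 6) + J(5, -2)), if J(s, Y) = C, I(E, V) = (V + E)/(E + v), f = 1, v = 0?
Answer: -2957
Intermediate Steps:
I(E, V) = (E + V)/E (I(E, V) = (V + E)/(E + 0) = (E + V)/E)
C = 1
J(s, Y) = 1
-2916 - (-10*((I(4, 4) + y) - 6) + J(5, -2)) = -2916 - (-10*(((4 + 4)/4 + 0) - 6) + 1) = -2916 - (-10*(((1/4)*8 + 0) - 6) + 1) = -2916 - (-10*((2 + 0) - 6) + 1) = -2916 - (-10*(2 - 6) + 1) = -2916 - (-10*(-4) + 1) = -2916 - (40 + 1) = -2916 - 1*41 = -2916 - 41 = -2957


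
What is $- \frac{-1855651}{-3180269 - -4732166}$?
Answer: $\frac{1855651}{1551897} \approx 1.1957$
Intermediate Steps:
$- \frac{-1855651}{-3180269 - -4732166} = - \frac{-1855651}{-3180269 + 4732166} = - \frac{-1855651}{1551897} = \left(-1\right) \left(- \frac{1855651}{1551897}\right) = \frac{1855651}{1551897}$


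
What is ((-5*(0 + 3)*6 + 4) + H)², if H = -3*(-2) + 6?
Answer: 5476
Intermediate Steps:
H = 12 (H = 6 + 6 = 12)
((-5*(0 + 3)*6 + 4) + H)² = ((-5*(0 + 3)*6 + 4) + 12)² = ((-15*6 + 4) + 12)² = ((-5*18 + 4) + 12)² = ((-90 + 4) + 12)² = (-86 + 12)² = (-74)² = 5476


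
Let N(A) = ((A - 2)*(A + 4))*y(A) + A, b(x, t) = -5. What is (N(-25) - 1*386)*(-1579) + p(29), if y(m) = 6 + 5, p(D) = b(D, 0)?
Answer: -9199259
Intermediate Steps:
p(D) = -5
y(m) = 11
N(A) = A + 11*(-2 + A)*(4 + A) (N(A) = ((A - 2)*(A + 4))*11 + A = ((-2 + A)*(4 + A))*11 + A = 11*(-2 + A)*(4 + A) + A = A + 11*(-2 + A)*(4 + A))
(N(-25) - 1*386)*(-1579) + p(29) = ((-88 + 11*(-25)**2 + 23*(-25)) - 1*386)*(-1579) - 5 = ((-88 + 11*625 - 575) - 386)*(-1579) - 5 = ((-88 + 6875 - 575) - 386)*(-1579) - 5 = (6212 - 386)*(-1579) - 5 = 5826*(-1579) - 5 = -9199254 - 5 = -9199259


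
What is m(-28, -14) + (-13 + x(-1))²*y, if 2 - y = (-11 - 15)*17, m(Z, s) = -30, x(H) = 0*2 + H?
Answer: 86994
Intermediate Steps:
x(H) = H (x(H) = 0 + H = H)
y = 444 (y = 2 - (-11 - 15)*17 = 2 - (-26)*17 = 2 - 1*(-442) = 2 + 442 = 444)
m(-28, -14) + (-13 + x(-1))²*y = -30 + (-13 - 1)²*444 = -30 + (-14)²*444 = -30 + 196*444 = -30 + 87024 = 86994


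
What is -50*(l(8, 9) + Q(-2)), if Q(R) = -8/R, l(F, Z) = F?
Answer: -600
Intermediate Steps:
-50*(l(8, 9) + Q(-2)) = -50*(8 - 8/(-2)) = -50*(8 - 8*(-1/2)) = -50*(8 + 4) = -50*12 = -600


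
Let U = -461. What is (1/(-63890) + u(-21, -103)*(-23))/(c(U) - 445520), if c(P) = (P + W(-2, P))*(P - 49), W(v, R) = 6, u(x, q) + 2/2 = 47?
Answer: 67595621/13638598300 ≈ 0.0049562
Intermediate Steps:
u(x, q) = 46 (u(x, q) = -1 + 47 = 46)
c(P) = (-49 + P)*(6 + P) (c(P) = (P + 6)*(P - 49) = (6 + P)*(-49 + P) = (-49 + P)*(6 + P))
(1/(-63890) + u(-21, -103)*(-23))/(c(U) - 445520) = (1/(-63890) + 46*(-23))/((-294 + (-461)² - 43*(-461)) - 445520) = (-1/63890 - 1058)/((-294 + 212521 + 19823) - 445520) = -67595621/(63890*(232050 - 445520)) = -67595621/63890/(-213470) = -67595621/63890*(-1/213470) = 67595621/13638598300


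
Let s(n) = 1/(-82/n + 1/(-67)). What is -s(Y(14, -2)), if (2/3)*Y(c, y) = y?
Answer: -201/5491 ≈ -0.036605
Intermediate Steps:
Y(c, y) = 3*y/2
s(n) = 1/(-1/67 - 82/n) (s(n) = 1/(-82/n + 1*(-1/67)) = 1/(-82/n - 1/67) = 1/(-1/67 - 82/n))
-s(Y(14, -2)) = -(-67)*(3/2)*(-2)/(5494 + (3/2)*(-2)) = -(-67)*(-3)/(5494 - 3) = -(-67)*(-3)/5491 = -1*201/5491 = -201/5491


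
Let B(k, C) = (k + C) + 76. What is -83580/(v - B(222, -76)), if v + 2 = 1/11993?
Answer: 334124980/895477 ≈ 373.13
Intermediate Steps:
v = -23985/11993 (v = -2 + 1/11993 = -23985/11993 ≈ -1.9999)
B(k, C) = 76 + C + k (B(k, C) = (C + k) + 76 = 76 + C + k)
-83580/(v - B(222, -76)) = -83580/(-23985/11993 - (76 - 76 + 222)) = -83580/(-23985/11993 - 1*222) = -83580/(-23985/11993 - 222) = -83580/(-2686431/11993) = -83580*(-11993/2686431) = 334124980/895477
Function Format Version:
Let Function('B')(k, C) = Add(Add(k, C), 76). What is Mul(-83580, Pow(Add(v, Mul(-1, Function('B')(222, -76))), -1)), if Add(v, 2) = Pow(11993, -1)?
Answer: Rational(334124980, 895477) ≈ 373.13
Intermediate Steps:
v = Rational(-23985, 11993) (v = Add(-2, Pow(11993, -1)) = Add(-2, Rational(1, 11993)) = Rational(-23985, 11993) ≈ -1.9999)
Function('B')(k, C) = Add(76, C, k) (Function('B')(k, C) = Add(Add(C, k), 76) = Add(76, C, k))
Mul(-83580, Pow(Add(v, Mul(-1, Function('B')(222, -76))), -1)) = Mul(-83580, Pow(Add(Rational(-23985, 11993), Mul(-1, Add(76, -76, 222))), -1)) = Mul(-83580, Pow(Add(Rational(-23985, 11993), Mul(-1, 222)), -1)) = Mul(-83580, Pow(Add(Rational(-23985, 11993), -222), -1)) = Mul(-83580, Pow(Rational(-2686431, 11993), -1)) = Mul(-83580, Rational(-11993, 2686431)) = Rational(334124980, 895477)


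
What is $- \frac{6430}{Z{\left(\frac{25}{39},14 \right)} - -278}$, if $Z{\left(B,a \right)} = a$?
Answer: $- \frac{3215}{146} \approx -22.021$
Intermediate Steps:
$- \frac{6430}{Z{\left(\frac{25}{39},14 \right)} - -278} = - \frac{6430}{14 - -278} = - \frac{6430}{14 + 278} = - \frac{6430}{292} = \left(-6430\right) \frac{1}{292} = - \frac{3215}{146}$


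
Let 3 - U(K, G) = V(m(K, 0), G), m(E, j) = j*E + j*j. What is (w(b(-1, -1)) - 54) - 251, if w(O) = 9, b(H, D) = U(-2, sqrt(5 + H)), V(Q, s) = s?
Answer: -296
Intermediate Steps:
m(E, j) = j**2 + E*j (m(E, j) = E*j + j**2 = j**2 + E*j)
U(K, G) = 3 - G
b(H, D) = 3 - sqrt(5 + H)
(w(b(-1, -1)) - 54) - 251 = (9 - 54) - 251 = -45 - 251 = -296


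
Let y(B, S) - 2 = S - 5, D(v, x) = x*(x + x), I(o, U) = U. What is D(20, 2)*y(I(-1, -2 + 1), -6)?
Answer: -72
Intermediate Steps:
D(v, x) = 2*x² (D(v, x) = x*(2*x) = 2*x²)
y(B, S) = -3 + S (y(B, S) = 2 + (S - 5) = 2 + (-5 + S) = -3 + S)
D(20, 2)*y(I(-1, -2 + 1), -6) = (2*2²)*(-3 - 6) = (2*4)*(-9) = 8*(-9) = -72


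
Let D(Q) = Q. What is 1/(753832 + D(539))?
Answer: 1/754371 ≈ 1.3256e-6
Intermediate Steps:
1/(753832 + D(539)) = 1/(753832 + 539) = 1/754371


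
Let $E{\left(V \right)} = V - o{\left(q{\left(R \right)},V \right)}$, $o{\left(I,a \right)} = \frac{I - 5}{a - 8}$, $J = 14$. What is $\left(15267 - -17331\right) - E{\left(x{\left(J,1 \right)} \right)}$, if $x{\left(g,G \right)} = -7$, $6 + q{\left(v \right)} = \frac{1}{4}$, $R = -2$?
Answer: $\frac{1956343}{60} \approx 32606.0$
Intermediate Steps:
$q{\left(v \right)} = - \frac{23}{4}$ ($q{\left(v \right)} = -6 + \frac{1}{4} = - \frac{23}{4}$)
$o{\left(I,a \right)} = \frac{-5 + I}{-8 + a}$
$E{\left(V \right)} = V + \frac{43}{4 \left(-8 + V\right)}$ ($E{\left(V \right)} = V - \frac{-5 - \frac{23}{4}}{-8 + V} = V - \frac{1}{-8 + V} \left(- \frac{43}{4}\right) = V - - \frac{43}{4 \left(-8 + V\right)} = V + \frac{43}{4 \left(-8 + V\right)}$)
$\left(15267 - -17331\right) - E{\left(x{\left(J,1 \right)} \right)} = \left(15267 - -17331\right) - \frac{\frac{43}{4} - 7 \left(-8 - 7\right)}{-8 - 7} = \left(15267 + 17331\right) - \frac{\frac{43}{4} - -105}{-15} = 32598 - - \frac{\frac{43}{4} + 105}{15} = 32598 - \left(- \frac{1}{15}\right) \frac{463}{4} = 32598 - - \frac{463}{60} = 32598 + \frac{463}{60} = \frac{1956343}{60}$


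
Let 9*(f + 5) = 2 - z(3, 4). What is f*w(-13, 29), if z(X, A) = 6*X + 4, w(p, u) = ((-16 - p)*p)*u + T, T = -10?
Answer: -72865/9 ≈ -8096.1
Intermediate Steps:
w(p, u) = -10 + p*u*(-16 - p) (w(p, u) = ((-16 - p)*p)*u - 10 = (p*(-16 - p))*u - 10 = p*u*(-16 - p) - 10 = -10 + p*u*(-16 - p))
z(X, A) = 4 + 6*X
f = -65/9 (f = -5 + (2 - (4 + 6*3))/9 = -5 + (2 - (4 + 18))/9 = -5 + (2 - 1*22)/9 = -5 + (2 - 22)/9 = -5 + (⅑)*(-20) = -5 - 20/9 = -65/9 ≈ -7.2222)
f*w(-13, 29) = -65*(-10 - 1*29*(-13)² - 16*(-13)*29)/9 = -65*(-10 - 1*29*169 + 6032)/9 = -65*(-10 - 4901 + 6032)/9 = -65/9*1121 = -72865/9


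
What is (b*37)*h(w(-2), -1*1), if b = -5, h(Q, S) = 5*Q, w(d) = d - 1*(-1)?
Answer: 925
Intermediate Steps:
w(d) = 1 + d (w(d) = d + 1 = 1 + d)
(b*37)*h(w(-2), -1*1) = (-5*37)*(5*(1 - 2)) = -925*(-1) = -185*(-5) = 925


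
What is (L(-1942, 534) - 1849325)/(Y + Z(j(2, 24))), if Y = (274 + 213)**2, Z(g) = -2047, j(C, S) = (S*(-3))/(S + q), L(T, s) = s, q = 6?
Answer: -1848791/235122 ≈ -7.8631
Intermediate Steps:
j(C, S) = -3*S/(6 + S) (j(C, S) = (S*(-3))/(S + 6) = (-3*S)/(6 + S) = -3*S/(6 + S))
Y = 237169 (Y = 487**2 = 237169)
(L(-1942, 534) - 1849325)/(Y + Z(j(2, 24))) = (534 - 1849325)/(237169 - 2047) = -1848791/235122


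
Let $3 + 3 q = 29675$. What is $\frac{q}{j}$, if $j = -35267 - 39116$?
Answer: $- \frac{29672}{223149} \approx -0.13297$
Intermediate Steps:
$q = \frac{29672}{3}$ ($q = -1 + \frac{1}{3} \cdot 29675 = -1 + \frac{29675}{3} = \frac{29672}{3} \approx 9890.7$)
$j = -74383$
$\frac{q}{j} = \frac{29672}{3 \left(-74383\right)} = \frac{29672}{3} \left(- \frac{1}{74383}\right) = - \frac{29672}{223149}$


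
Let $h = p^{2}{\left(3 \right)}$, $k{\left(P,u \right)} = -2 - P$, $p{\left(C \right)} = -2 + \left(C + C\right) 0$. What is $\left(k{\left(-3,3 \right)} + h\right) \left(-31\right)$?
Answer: $-155$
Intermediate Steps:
$p{\left(C \right)} = -2$ ($p{\left(C \right)} = -2 + 2 C 0 = -2 + 0 = -2$)
$h = 4$ ($h = \left(-2\right)^{2} = 4$)
$\left(k{\left(-3,3 \right)} + h\right) \left(-31\right) = \left(\left(-2 - -3\right) + 4\right) \left(-31\right) = \left(\left(-2 + 3\right) + 4\right) \left(-31\right) = \left(1 + 4\right) \left(-31\right) = 5 \left(-31\right) = -155$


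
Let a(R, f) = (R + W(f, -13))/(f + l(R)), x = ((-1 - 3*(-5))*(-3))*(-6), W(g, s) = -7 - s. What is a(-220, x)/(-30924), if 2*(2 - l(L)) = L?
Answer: 107/5628168 ≈ 1.9012e-5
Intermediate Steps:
l(L) = 2 - L/2
x = 252 (x = ((-1 + 15)*(-3))*(-6) = (14*(-3))*(-6) = -42*(-6) = 252)
a(R, f) = (6 + R)/(2 + f - R/2) (a(R, f) = (R + (-7 - 1*(-13)))/(f + (2 - R/2)) = (R + (-7 + 13))/(2 + f - R/2) = (R + 6)/(2 + f - R/2) = (6 + R)/(2 + f - R/2))
a(-220, x)/(-30924) = (2*(6 - 220)/(4 - 1*(-220) + 2*252))/(-30924) = (2*(-214)/(4 + 220 + 504))*(-1/30924) = (2*(-214)/728)*(-1/30924) = (2*(1/728)*(-214))*(-1/30924) = -107/182*(-1/30924) = 107/5628168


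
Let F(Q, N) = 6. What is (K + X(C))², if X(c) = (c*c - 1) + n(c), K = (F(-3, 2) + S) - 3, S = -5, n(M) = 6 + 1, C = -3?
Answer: 169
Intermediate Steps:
n(M) = 7
K = -2 (K = (6 - 5) - 3 = 1 - 3 = -2)
X(c) = 6 + c² (X(c) = (c*c - 1) + 7 = (c² - 1) + 7 = (-1 + c²) + 7 = 6 + c²)
(K + X(C))² = (-2 + (6 + (-3)²))² = (-2 + (6 + 9))² = (-2 + 15)² = 13² = 169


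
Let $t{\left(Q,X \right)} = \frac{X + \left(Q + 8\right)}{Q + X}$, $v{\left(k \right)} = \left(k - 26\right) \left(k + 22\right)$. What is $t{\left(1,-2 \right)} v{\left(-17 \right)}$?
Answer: $1505$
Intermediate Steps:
$v{\left(k \right)} = \left(-26 + k\right) \left(22 + k\right)$
$t{\left(Q,X \right)} = \frac{8 + Q + X}{Q + X}$ ($t{\left(Q,X \right)} = \frac{X + \left(8 + Q\right)}{Q + X} = \frac{8 + Q + X}{Q + X}$)
$t{\left(1,-2 \right)} v{\left(-17 \right)} = \frac{8 + 1 - 2}{1 - 2} \left(-572 + \left(-17\right)^{2} - -68\right) = \frac{1}{-1} \cdot 7 \left(-572 + 289 + 68\right) = \left(-1\right) 7 \left(-215\right) = \left(-7\right) \left(-215\right) = 1505$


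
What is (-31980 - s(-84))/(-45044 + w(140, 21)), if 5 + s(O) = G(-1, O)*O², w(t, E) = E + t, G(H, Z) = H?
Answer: 24919/44883 ≈ 0.55520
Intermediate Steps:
s(O) = -5 - O²
(-31980 - s(-84))/(-45044 + w(140, 21)) = (-31980 - (-5 - 1*(-84)²))/(-45044 + (21 + 140)) = (-31980 - (-5 - 1*7056))/(-45044 + 161) = (-31980 - (-5 - 7056))/(-44883) = (-31980 - 1*(-7061))*(-1/44883) = (-31980 + 7061)*(-1/44883) = -24919*(-1/44883) = 24919/44883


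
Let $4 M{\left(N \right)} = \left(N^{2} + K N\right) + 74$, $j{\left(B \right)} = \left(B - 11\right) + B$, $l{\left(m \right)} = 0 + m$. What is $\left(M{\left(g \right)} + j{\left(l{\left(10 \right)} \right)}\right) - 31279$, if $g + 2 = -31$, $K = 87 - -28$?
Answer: $-31928$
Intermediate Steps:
$l{\left(m \right)} = m$
$K = 115$ ($K = 87 + 28 = 115$)
$g = -33$ ($g = -2 - 31 = -33$)
$j{\left(B \right)} = -11 + 2 B$ ($j{\left(B \right)} = \left(-11 + B\right) + B = -11 + 2 B$)
$M{\left(N \right)} = \frac{37}{2} + \frac{N^{2}}{4} + \frac{115 N}{4}$ ($M{\left(N \right)} = \frac{\left(N^{2} + 115 N\right) + 74}{4} = \frac{74 + N^{2} + 115 N}{4} = \frac{37}{2} + \frac{N^{2}}{4} + \frac{115 N}{4}$)
$\left(M{\left(g \right)} + j{\left(l{\left(10 \right)} \right)}\right) - 31279 = \left(\left(\frac{37}{2} + \frac{\left(-33\right)^{2}}{4} + \frac{115}{4} \left(-33\right)\right) + \left(-11 + 2 \cdot 10\right)\right) - 31279 = \left(\left(\frac{37}{2} + \frac{1}{4} \cdot 1089 - \frac{3795}{4}\right) + \left(-11 + 20\right)\right) - 31279 = \left(\left(\frac{37}{2} + \frac{1089}{4} - \frac{3795}{4}\right) + 9\right) - 31279 = \left(-658 + 9\right) - 31279 = -649 - 31279 = -31928$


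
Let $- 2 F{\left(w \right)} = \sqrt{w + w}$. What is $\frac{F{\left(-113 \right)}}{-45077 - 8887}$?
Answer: $\frac{i \sqrt{226}}{107928} \approx 0.00013929 i$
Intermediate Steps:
$F{\left(w \right)} = - \frac{\sqrt{2} \sqrt{w}}{2}$ ($F{\left(w \right)} = - \frac{\sqrt{w + w}}{2} = - \frac{\sqrt{2 w}}{2} = - \frac{\sqrt{2} \sqrt{w}}{2}$)
$\frac{F{\left(-113 \right)}}{-45077 - 8887} = \frac{\left(- \frac{1}{2}\right) \sqrt{2} \sqrt{-113}}{-45077 - 8887} = \frac{\left(- \frac{1}{2}\right) \sqrt{2} i \sqrt{113}}{-45077 - 8887} = \frac{\left(- \frac{1}{2}\right) i \sqrt{226}}{-53964} = - \frac{i \sqrt{226}}{2} \left(- \frac{1}{53964}\right) = \frac{i \sqrt{226}}{107928}$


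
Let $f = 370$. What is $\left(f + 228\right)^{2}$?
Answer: $357604$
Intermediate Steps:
$\left(f + 228\right)^{2} = \left(370 + 228\right)^{2} = 598^{2} = 357604$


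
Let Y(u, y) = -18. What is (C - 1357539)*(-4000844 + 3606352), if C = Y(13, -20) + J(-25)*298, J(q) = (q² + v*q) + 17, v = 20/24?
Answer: 1387565647216/3 ≈ 4.6252e+11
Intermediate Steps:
v = ⅚ (v = 20*(1/24) = ⅚ ≈ 0.83333)
J(q) = 17 + q² + 5*q/6 (J(q) = (q² + 5*q/6) + 17 = 17 + q² + 5*q/6)
C = 555269/3 (C = -18 + (17 + (-25)² + (⅚)*(-25))*298 = -18 + (17 + 625 - 125/6)*298 = -18 + (3727/6)*298 = -18 + 555323/3 = 555269/3 ≈ 1.8509e+5)
(C - 1357539)*(-4000844 + 3606352) = (555269/3 - 1357539)*(-4000844 + 3606352) = -3517348/3*(-394492) = 1387565647216/3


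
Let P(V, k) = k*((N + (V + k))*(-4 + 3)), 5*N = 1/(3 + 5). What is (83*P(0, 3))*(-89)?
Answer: 2681481/40 ≈ 67037.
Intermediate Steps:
N = 1/40 (N = 1/(5*(3 + 5)) = (⅕)/8 = (⅕)*(⅛) = 1/40 ≈ 0.025000)
P(V, k) = k*(-1/40 - V - k) (P(V, k) = k*((1/40 + (V + k))*(-4 + 3)) = k*((1/40 + V + k)*(-1)) = k*(-1/40 - V - k))
(83*P(0, 3))*(-89) = (83*(-1*3*(1/40 + 0 + 3)))*(-89) = (83*(-1*3*121/40))*(-89) = (83*(-363/40))*(-89) = -30129/40*(-89) = 2681481/40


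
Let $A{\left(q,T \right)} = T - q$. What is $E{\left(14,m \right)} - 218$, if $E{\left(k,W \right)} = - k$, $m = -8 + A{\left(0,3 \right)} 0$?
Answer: $-232$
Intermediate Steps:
$m = -8$ ($m = -8 + \left(3 - 0\right) 0 = -8 + \left(3 + 0\right) 0 = -8 + 3 \cdot 0 = -8 + 0 = -8$)
$E{\left(14,m \right)} - 218 = \left(-1\right) 14 - 218 = -14 - 218 = -232$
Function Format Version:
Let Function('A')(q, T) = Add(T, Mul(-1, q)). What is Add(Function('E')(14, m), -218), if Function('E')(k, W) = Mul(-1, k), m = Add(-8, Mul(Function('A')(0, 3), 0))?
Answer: -232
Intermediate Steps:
m = -8 (m = Add(-8, Mul(Add(3, Mul(-1, 0)), 0)) = Add(-8, Mul(Add(3, 0), 0)) = Add(-8, Mul(3, 0)) = Add(-8, 0) = -8)
Add(Function('E')(14, m), -218) = Add(Mul(-1, 14), -218) = Add(-14, -218) = -232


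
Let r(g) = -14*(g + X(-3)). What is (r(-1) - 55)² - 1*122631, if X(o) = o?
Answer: -122630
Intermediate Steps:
r(g) = 42 - 14*g (r(g) = -14*(g - 3) = -14*(-3 + g) = 42 - 14*g)
(r(-1) - 55)² - 1*122631 = ((42 - 14*(-1)) - 55)² - 1*122631 = ((42 + 14) - 55)² - 122631 = (56 - 55)² - 122631 = 1² - 122631 = 1 - 122631 = -122630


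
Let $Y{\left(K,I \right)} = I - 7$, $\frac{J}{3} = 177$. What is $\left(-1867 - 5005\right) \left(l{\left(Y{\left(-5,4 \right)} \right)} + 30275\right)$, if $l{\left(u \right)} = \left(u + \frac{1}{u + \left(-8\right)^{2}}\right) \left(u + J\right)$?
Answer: $- \frac{12030666088}{61} \approx -1.9722 \cdot 10^{8}$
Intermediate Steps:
$J = 531$ ($J = 3 \cdot 177 = 531$)
$Y{\left(K,I \right)} = -7 + I$
$l{\left(u \right)} = \left(531 + u\right) \left(u + \frac{1}{64 + u}\right)$ ($l{\left(u \right)} = \left(u + \frac{1}{u + \left(-8\right)^{2}}\right) \left(u + 531\right) = \left(u + \frac{1}{u + 64}\right) \left(531 + u\right) = \left(u + \frac{1}{64 + u}\right) \left(531 + u\right) = \left(531 + u\right) \left(u + \frac{1}{64 + u}\right)$)
$\left(-1867 - 5005\right) \left(l{\left(Y{\left(-5,4 \right)} \right)} + 30275\right) = \left(-1867 - 5005\right) \left(\frac{531 + \left(-7 + 4\right)^{3} + 595 \left(-7 + 4\right)^{2} + 33985 \left(-7 + 4\right)}{64 + \left(-7 + 4\right)} + 30275\right) = - 6872 \left(\frac{531 + \left(-3\right)^{3} + 595 \left(-3\right)^{2} + 33985 \left(-3\right)}{64 - 3} + 30275\right) = - 6872 \left(\frac{531 - 27 + 595 \cdot 9 - 101955}{61} + 30275\right) = - 6872 \left(\frac{531 - 27 + 5355 - 101955}{61} + 30275\right) = - 6872 \left(\frac{1}{61} \left(-96096\right) + 30275\right) = - 6872 \left(- \frac{96096}{61} + 30275\right) = \left(-6872\right) \frac{1750679}{61} = - \frac{12030666088}{61}$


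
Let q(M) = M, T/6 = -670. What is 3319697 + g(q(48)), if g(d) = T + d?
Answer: 3315725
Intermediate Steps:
T = -4020 (T = 6*(-670) = -4020)
g(d) = -4020 + d
3319697 + g(q(48)) = 3319697 + (-4020 + 48) = 3319697 - 3972 = 3315725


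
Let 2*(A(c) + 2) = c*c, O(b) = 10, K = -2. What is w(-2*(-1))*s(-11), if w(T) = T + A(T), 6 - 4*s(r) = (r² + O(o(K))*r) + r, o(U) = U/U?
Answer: 3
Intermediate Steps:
o(U) = 1
A(c) = -2 + c²/2 (A(c) = -2 + (c*c)/2 = -2 + c²/2)
s(r) = 3/2 - 11*r/4 - r²/4 (s(r) = 3/2 - ((r² + 10*r) + r)/4 = 3/2 - (r² + 11*r)/4 = 3/2 + (-11*r/4 - r²/4) = 3/2 - 11*r/4 - r²/4)
w(T) = -2 + T + T²/2 (w(T) = T + (-2 + T²/2) = -2 + T + T²/2)
w(-2*(-1))*s(-11) = (-2 - 2*(-1) + (-2*(-1))²/2)*(3/2 - 11/4*(-11) - ¼*(-11)²) = (-2 + 2 + (½)*2²)*(3/2 + 121/4 - ¼*121) = (-2 + 2 + (½)*4)*(3/2 + 121/4 - 121/4) = (-2 + 2 + 2)*(3/2) = 2*(3/2) = 3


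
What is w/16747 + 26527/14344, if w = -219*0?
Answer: 26527/14344 ≈ 1.8493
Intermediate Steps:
w = 0
w/16747 + 26527/14344 = 0/16747 + 26527/14344 = 0*(1/16747) + 26527*(1/14344) = 0 + 26527/14344 = 26527/14344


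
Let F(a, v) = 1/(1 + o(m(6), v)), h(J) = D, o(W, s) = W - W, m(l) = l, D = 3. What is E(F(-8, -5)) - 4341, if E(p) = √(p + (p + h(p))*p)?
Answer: -4341 + √5 ≈ -4338.8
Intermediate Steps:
o(W, s) = 0
h(J) = 3
F(a, v) = 1 (F(a, v) = 1/(1 + 0) = 1/1 = 1)
E(p) = √(p + p*(3 + p)) (E(p) = √(p + (p + 3)*p) = √(p + (3 + p)*p) = √(p + p*(3 + p)))
E(F(-8, -5)) - 4341 = √(1*(4 + 1)) - 4341 = √(1*5) - 4341 = √5 - 4341 = -4341 + √5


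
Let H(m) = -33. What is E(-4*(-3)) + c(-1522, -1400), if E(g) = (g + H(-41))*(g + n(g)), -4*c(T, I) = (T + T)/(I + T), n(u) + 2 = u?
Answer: -1350725/2922 ≈ -462.26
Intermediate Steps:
n(u) = -2 + u
c(T, I) = -T/(2*(I + T)) (c(T, I) = -(T + T)/(4*(I + T)) = -2*T/(4*(I + T)) = -T/(2*(I + T)))
E(g) = (-33 + g)*(-2 + 2*g) (E(g) = (g - 33)*(g + (-2 + g)) = (-33 + g)*(-2 + 2*g))
E(-4*(-3)) + c(-1522, -1400) = (66 - (-272)*(-3) + 2*(-4*(-3))**2) - 1*(-1522)/(2*(-1400) + 2*(-1522)) = (66 - 68*12 + 2*12**2) - 1*(-1522)/(-2800 - 3044) = (66 - 816 + 2*144) - 1*(-1522)/(-5844) = (66 - 816 + 288) - 1*(-1522)*(-1/5844) = -462 - 761/2922 = -1350725/2922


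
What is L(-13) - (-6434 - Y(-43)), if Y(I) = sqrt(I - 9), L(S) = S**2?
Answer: 6603 + 2*I*sqrt(13) ≈ 6603.0 + 7.2111*I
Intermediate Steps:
Y(I) = sqrt(-9 + I)
L(-13) - (-6434 - Y(-43)) = (-13)**2 - (-6434 - sqrt(-9 - 43)) = 169 - (-6434 - sqrt(-52)) = 169 - (-6434 - 2*I*sqrt(13)) = 169 + (6434 + 2*I*sqrt(13)) = 6603 + 2*I*sqrt(13)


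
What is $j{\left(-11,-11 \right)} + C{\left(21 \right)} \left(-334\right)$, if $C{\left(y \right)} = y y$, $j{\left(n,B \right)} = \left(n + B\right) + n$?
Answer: $-147327$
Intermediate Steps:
$j{\left(n,B \right)} = B + 2 n$ ($j{\left(n,B \right)} = \left(B + n\right) + n = B + 2 n$)
$C{\left(y \right)} = y^{2}$
$j{\left(-11,-11 \right)} + C{\left(21 \right)} \left(-334\right) = \left(-11 + 2 \left(-11\right)\right) + 21^{2} \left(-334\right) = \left(-11 - 22\right) + 441 \left(-334\right) = -33 - 147294 = -147327$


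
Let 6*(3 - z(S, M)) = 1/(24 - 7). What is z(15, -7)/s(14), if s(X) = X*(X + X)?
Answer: 305/39984 ≈ 0.0076281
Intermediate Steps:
s(X) = 2*X**2 (s(X) = X*(2*X) = 2*X**2)
z(S, M) = 305/102 (z(S, M) = 3 - 1/(6*(24 - 7)) = 3 - 1/6/17 = 3 - 1/6*1/17 = 3 - 1/102 = 305/102)
z(15, -7)/s(14) = 305/(102*((2*14**2))) = 305/(102*((2*196))) = (305/102)/392 = (305/102)*(1/392) = 305/39984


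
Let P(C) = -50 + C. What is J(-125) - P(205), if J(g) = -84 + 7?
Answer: -232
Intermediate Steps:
J(g) = -77
J(-125) - P(205) = -77 - (-50 + 205) = -77 - 1*155 = -77 - 155 = -232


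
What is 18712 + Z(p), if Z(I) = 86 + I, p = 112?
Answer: 18910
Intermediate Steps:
18712 + Z(p) = 18712 + (86 + 112) = 18712 + 198 = 18910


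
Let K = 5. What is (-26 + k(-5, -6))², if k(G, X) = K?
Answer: 441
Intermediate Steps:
k(G, X) = 5
(-26 + k(-5, -6))² = (-26 + 5)² = (-21)² = 441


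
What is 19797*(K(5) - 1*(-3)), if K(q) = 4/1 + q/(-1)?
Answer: 39594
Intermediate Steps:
K(q) = 4 - q (K(q) = 4*1 + q*(-1) = 4 - q)
19797*(K(5) - 1*(-3)) = 19797*((4 - 1*5) - 1*(-3)) = 19797*((4 - 5) + 3) = 19797*(-1 + 3) = 19797*2 = 39594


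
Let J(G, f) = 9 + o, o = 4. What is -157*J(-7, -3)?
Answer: -2041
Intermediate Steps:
J(G, f) = 13 (J(G, f) = 9 + 4 = 13)
-157*J(-7, -3) = -157*13 = -2041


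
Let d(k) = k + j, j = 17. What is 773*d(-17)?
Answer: 0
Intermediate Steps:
d(k) = 17 + k (d(k) = k + 17 = 17 + k)
773*d(-17) = 773*(17 - 17) = 773*0 = 0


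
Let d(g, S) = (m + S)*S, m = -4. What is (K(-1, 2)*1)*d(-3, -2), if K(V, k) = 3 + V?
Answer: 24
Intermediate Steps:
d(g, S) = S*(-4 + S) (d(g, S) = (-4 + S)*S = S*(-4 + S))
(K(-1, 2)*1)*d(-3, -2) = ((3 - 1)*1)*(-2*(-4 - 2)) = (2*1)*(-2*(-6)) = 2*12 = 24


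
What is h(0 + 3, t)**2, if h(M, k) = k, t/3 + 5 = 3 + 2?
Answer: 0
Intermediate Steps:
t = 0 (t = -15 + 3*(3 + 2) = -15 + 3*5 = -15 + 15 = 0)
h(0 + 3, t)**2 = 0**2 = 0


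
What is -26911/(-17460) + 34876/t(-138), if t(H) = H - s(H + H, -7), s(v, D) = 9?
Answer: -201659681/855540 ≈ -235.71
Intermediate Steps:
t(H) = -9 + H (t(H) = H - 1*9 = H - 9 = -9 + H)
-26911/(-17460) + 34876/t(-138) = -26911/(-17460) + 34876/(-9 - 138) = -26911*(-1/17460) + 34876/(-147) = 26911/17460 + 34876*(-1/147) = 26911/17460 - 34876/147 = -201659681/855540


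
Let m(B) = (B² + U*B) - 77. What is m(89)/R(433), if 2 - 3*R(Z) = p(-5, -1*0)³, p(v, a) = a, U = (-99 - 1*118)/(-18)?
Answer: 160505/12 ≈ 13375.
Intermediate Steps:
U = 217/18 (U = (-99 - 118)*(-1/18) = -217*(-1/18) = 217/18 ≈ 12.056)
R(Z) = ⅔ (R(Z) = ⅔ - (-1*0)³/3 = ⅔ - ⅓*0³ = ⅔ - ⅓*0 = ⅔ + 0 = ⅔)
m(B) = -77 + B² + 217*B/18 (m(B) = (B² + 217*B/18) - 77 = -77 + B² + 217*B/18)
m(89)/R(433) = (-77 + 89² + (217/18)*89)/(⅔) = (-77 + 7921 + 19313/18)*(3/2) = (160505/18)*(3/2) = 160505/12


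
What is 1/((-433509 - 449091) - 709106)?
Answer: -1/1591706 ≈ -6.2826e-7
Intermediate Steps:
1/((-433509 - 449091) - 709106) = 1/(-882600 - 709106) = 1/(-1591706) = -1/1591706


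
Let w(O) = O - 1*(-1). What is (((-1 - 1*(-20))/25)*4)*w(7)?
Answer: 608/25 ≈ 24.320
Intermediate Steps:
w(O) = 1 + O (w(O) = O + 1 = 1 + O)
(((-1 - 1*(-20))/25)*4)*w(7) = (((-1 - 1*(-20))/25)*4)*(1 + 7) = (((-1 + 20)*(1/25))*4)*8 = ((19*(1/25))*4)*8 = ((19/25)*4)*8 = (76/25)*8 = 608/25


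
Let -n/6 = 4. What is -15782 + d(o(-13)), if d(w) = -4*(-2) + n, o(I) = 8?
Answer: -15798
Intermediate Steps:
n = -24 (n = -6*4 = -24)
d(w) = -16 (d(w) = -4*(-2) - 24 = 8 - 24 = -16)
-15782 + d(o(-13)) = -15782 - 16 = -15798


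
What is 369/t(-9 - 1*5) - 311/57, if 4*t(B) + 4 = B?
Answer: -4985/57 ≈ -87.456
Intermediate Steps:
t(B) = -1 + B/4
369/t(-9 - 1*5) - 311/57 = 369/(-1 + (-9 - 1*5)/4) - 311/57 = 369/(-1 + (-9 - 5)/4) - 311*1/57 = 369/(-1 + (¼)*(-14)) - 311/57 = 369/(-1 - 7/2) - 311/57 = 369/(-9/2) - 311/57 = 369*(-2/9) - 311/57 = -82 - 311/57 = -4985/57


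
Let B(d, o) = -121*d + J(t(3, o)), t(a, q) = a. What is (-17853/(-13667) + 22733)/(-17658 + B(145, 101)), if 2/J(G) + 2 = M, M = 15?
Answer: -4039226932/6254524879 ≈ -0.64581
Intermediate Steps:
J(G) = 2/13 (J(G) = 2/(-2 + 15) = 2/13)
B(d, o) = 2/13 - 121*d (B(d, o) = -121*d + 2/13 = 2/13 - 121*d)
(-17853/(-13667) + 22733)/(-17658 + B(145, 101)) = (-17853/(-13667) + 22733)/(-17658 + (2/13 - 121*145)) = (-17853*(-1/13667) + 22733)/(-17658 + (2/13 - 17545)) = (17853/13667 + 22733)/(-17658 - 228083/13) = 310709764/(13667*(-457637/13)) = (310709764/13667)*(-13/457637) = -4039226932/6254524879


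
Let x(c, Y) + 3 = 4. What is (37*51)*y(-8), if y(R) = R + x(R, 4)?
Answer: -13209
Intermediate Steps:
x(c, Y) = 1 (x(c, Y) = -3 + 4 = 1)
y(R) = 1 + R (y(R) = R + 1 = 1 + R)
(37*51)*y(-8) = (37*51)*(1 - 8) = 1887*(-7) = -13209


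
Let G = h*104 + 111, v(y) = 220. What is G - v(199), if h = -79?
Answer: -8325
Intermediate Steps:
G = -8105 (G = -79*104 + 111 = -8216 + 111 = -8105)
G - v(199) = -8105 - 1*220 = -8105 - 220 = -8325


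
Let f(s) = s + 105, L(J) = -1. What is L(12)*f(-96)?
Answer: -9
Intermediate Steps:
f(s) = 105 + s
L(12)*f(-96) = -(105 - 96) = -1*9 = -9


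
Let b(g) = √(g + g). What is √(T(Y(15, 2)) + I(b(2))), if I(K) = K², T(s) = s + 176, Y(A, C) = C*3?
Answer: √186 ≈ 13.638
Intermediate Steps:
Y(A, C) = 3*C
T(s) = 176 + s
b(g) = √2*√g (b(g) = √(2*g) = √2*√g)
√(T(Y(15, 2)) + I(b(2))) = √((176 + 3*2) + (√2*√2)²) = √((176 + 6) + 2²) = √(182 + 4) = √186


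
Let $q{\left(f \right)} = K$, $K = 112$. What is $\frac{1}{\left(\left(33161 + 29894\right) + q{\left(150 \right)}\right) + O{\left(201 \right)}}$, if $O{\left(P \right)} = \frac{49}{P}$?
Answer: $\frac{201}{12696616} \approx 1.5831 \cdot 10^{-5}$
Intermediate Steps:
$q{\left(f \right)} = 112$
$\frac{1}{\left(\left(33161 + 29894\right) + q{\left(150 \right)}\right) + O{\left(201 \right)}} = \frac{1}{\left(\left(33161 + 29894\right) + 112\right) + \frac{49}{201}} = \frac{1}{\left(63055 + 112\right) + 49 \cdot \frac{1}{201}} = \frac{1}{63167 + \frac{49}{201}} = \frac{1}{\frac{12696616}{201}} = \frac{201}{12696616}$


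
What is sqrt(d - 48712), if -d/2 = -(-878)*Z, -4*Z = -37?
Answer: I*sqrt(64955) ≈ 254.86*I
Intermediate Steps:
Z = 37/4 (Z = -1/4*(-37) = 37/4 ≈ 9.2500)
d = -16243 (d = -(-2)*(-878*37/4) = -(-2)*(-16243)/2 = -2*16243/2 = -16243)
sqrt(d - 48712) = sqrt(-16243 - 48712) = sqrt(-64955) = I*sqrt(64955)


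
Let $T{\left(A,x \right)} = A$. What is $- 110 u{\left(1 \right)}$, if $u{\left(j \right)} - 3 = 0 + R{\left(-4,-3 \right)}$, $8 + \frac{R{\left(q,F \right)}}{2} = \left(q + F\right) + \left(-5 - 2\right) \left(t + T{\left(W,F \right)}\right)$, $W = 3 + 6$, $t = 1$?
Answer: $18370$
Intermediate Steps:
$W = 9$
$R{\left(q,F \right)} = -156 + 2 F + 2 q$ ($R{\left(q,F \right)} = -16 + 2 \left(\left(q + F\right) + \left(-5 - 2\right) \left(1 + 9\right)\right) = -16 + 2 \left(\left(F + q\right) - 70\right) = -16 + 2 \left(-70 + F + q\right) = -16 + \left(-140 + 2 F + 2 q\right) = -156 + 2 F + 2 q$)
$u{\left(j \right)} = -167$ ($u{\left(j \right)} = 3 + \left(0 + \left(-156 + 2 \left(-3\right) + 2 \left(-4\right)\right)\right) = 3 + \left(0 - 170\right) = 3 - 170 = -167$)
$- 110 u{\left(1 \right)} = \left(-110\right) \left(-167\right) = 18370$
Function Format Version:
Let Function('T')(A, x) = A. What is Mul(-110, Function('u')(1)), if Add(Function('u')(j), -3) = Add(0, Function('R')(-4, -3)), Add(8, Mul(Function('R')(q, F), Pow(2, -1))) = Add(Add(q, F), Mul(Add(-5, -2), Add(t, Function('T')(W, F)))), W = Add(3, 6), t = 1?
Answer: 18370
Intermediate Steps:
W = 9
Function('R')(q, F) = Add(-156, Mul(2, F), Mul(2, q)) (Function('R')(q, F) = Add(-16, Mul(2, Add(Add(q, F), Mul(Add(-5, -2), Add(1, 9))))) = Add(-16, Mul(2, Add(Add(F, q), Mul(-7, 10)))) = Add(-16, Mul(2, Add(Add(F, q), -70))) = Add(-16, Mul(2, Add(-70, F, q))) = Add(-16, Add(-140, Mul(2, F), Mul(2, q))) = Add(-156, Mul(2, F), Mul(2, q)))
Function('u')(j) = -167 (Function('u')(j) = Add(3, Add(0, Add(-156, Mul(2, -3), Mul(2, -4)))) = Add(3, Add(0, Add(-156, -6, -8))) = Add(3, Add(0, -170)) = Add(3, -170) = -167)
Mul(-110, Function('u')(1)) = Mul(-110, -167) = 18370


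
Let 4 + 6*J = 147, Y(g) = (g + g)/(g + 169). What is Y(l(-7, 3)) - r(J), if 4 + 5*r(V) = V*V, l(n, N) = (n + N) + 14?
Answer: -726199/6444 ≈ -112.69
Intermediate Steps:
l(n, N) = 14 + N + n (l(n, N) = (N + n) + 14 = 14 + N + n)
Y(g) = 2*g/(169 + g) (Y(g) = (2*g)/(169 + g) = 2*g/(169 + g))
J = 143/6 (J = -⅔ + (⅙)*147 = -⅔ + 49/2 = 143/6 ≈ 23.833)
r(V) = -⅘ + V²/5 (r(V) = -⅘ + (V*V)/5 = -⅘ + V²/5)
Y(l(-7, 3)) - r(J) = 2*(14 + 3 - 7)/(169 + (14 + 3 - 7)) - (-⅘ + (143/6)²/5) = 2*10/(169 + 10) - (-⅘ + (⅕)*(20449/36)) = 2*10/179 - (-⅘ + 20449/180) = 2*10*(1/179) - 1*4061/36 = 20/179 - 4061/36 = -726199/6444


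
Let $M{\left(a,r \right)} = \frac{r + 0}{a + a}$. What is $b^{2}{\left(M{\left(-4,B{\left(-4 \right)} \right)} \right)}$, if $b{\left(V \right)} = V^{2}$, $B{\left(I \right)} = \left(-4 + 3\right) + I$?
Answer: $\frac{625}{4096} \approx 0.15259$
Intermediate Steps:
$B{\left(I \right)} = -1 + I$
$M{\left(a,r \right)} = \frac{r}{2 a}$
$b^{2}{\left(M{\left(-4,B{\left(-4 \right)} \right)} \right)} = \left(\left(\frac{-1 - 4}{2 \left(-4\right)}\right)^{2}\right)^{2} = \left(\left(\frac{1}{2} \left(-5\right) \left(- \frac{1}{4}\right)\right)^{2}\right)^{2} = \left(\left(\frac{5}{8}\right)^{2}\right)^{2} = \left(\frac{25}{64}\right)^{2} = \frac{625}{4096}$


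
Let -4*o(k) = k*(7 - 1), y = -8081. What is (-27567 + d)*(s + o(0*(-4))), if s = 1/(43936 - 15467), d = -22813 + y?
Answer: -58461/28469 ≈ -2.0535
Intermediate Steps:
d = -30894 (d = -22813 - 8081 = -30894)
s = 1/28469 ≈ 3.5126e-5
o(k) = -3*k/2 (o(k) = -k*(7 - 1)/4 = -k*6/4 = -3*k/2)
(-27567 + d)*(s + o(0*(-4))) = (-27567 - 30894)*(1/28469 - 0*(-4)) = -58461*(1/28469 - 3/2*0) = -58461*(1/28469 + 0) = -58461*1/28469 = -58461/28469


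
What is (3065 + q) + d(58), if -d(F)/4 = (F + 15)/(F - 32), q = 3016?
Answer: 78907/13 ≈ 6069.8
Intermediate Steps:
d(F) = -4*(15 + F)/(-32 + F) (d(F) = -4*(F + 15)/(F - 32) = -4*(15 + F)/(-32 + F))
(3065 + q) + d(58) = (3065 + 3016) + 4*(-15 - 1*58)/(-32 + 58) = 6081 + 4*(-15 - 58)/26 = 6081 + 4*(1/26)*(-73) = 6081 - 146/13 = 78907/13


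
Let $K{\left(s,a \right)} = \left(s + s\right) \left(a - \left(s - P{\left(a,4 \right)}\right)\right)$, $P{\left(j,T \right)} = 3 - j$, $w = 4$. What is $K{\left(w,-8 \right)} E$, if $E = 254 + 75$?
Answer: $-2632$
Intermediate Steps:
$K{\left(s,a \right)} = 2 s \left(3 - s\right)$ ($K{\left(s,a \right)} = \left(s + s\right) \left(a - \left(-3 + a + s\right)\right) = 2 s \left(a - \left(-3 + a + s\right)\right) = 2 s \left(3 - s\right)$)
$E = 329$
$K{\left(w,-8 \right)} E = 2 \cdot 4 \left(3 - 4\right) 329 = 2 \cdot 4 \left(-1\right) 329 = \left(-8\right) 329 = -2632$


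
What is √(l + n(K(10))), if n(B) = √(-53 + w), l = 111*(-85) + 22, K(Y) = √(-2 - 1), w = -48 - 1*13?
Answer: √(-9413 + I*√114) ≈ 0.055 + 97.021*I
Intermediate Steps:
w = -61 (w = -48 - 13 = -61)
K(Y) = I*√3 (K(Y) = √(-3) = I*√3)
l = -9413 (l = -9435 + 22 = -9413)
n(B) = I*√114 (n(B) = √(-53 - 61) = √(-114) = I*√114)
√(l + n(K(10))) = √(-9413 + I*√114)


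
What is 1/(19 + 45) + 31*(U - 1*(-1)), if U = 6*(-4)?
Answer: -45631/64 ≈ -712.98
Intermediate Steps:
U = -24
1/(19 + 45) + 31*(U - 1*(-1)) = 1/(19 + 45) + 31*(-24 - 1*(-1)) = 1/64 + 31*(-24 + 1) = 1/64 + 31*(-23) = 1/64 - 713 = -45631/64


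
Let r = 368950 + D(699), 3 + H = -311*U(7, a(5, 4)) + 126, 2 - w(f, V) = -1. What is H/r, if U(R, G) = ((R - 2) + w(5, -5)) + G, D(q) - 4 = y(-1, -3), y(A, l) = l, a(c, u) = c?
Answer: -3920/368951 ≈ -0.010625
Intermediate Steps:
w(f, V) = 3 (w(f, V) = 2 - 1*(-1) = 2 + 1 = 3)
D(q) = 1 (D(q) = 4 - 3 = 1)
U(R, G) = 1 + G + R (U(R, G) = ((R - 2) + 3) + G = ((-2 + R) + 3) + G = (1 + R) + G = 1 + G + R)
H = -3920 (H = -3 + (-311*(1 + 5 + 7) + 126) = -3 + (-311*13 + 126) = -3 + (-4043 + 126) = -3 - 3917 = -3920)
r = 368951 (r = 368950 + 1 = 368951)
H/r = -3920/368951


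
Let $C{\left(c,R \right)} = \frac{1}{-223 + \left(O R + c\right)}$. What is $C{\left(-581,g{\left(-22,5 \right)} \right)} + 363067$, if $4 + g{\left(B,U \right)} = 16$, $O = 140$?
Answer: $\frac{318046693}{876} \approx 3.6307 \cdot 10^{5}$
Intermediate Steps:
$g{\left(B,U \right)} = 12$ ($g{\left(B,U \right)} = -4 + 16 = 12$)
$C{\left(c,R \right)} = \frac{1}{-223 + c + 140 R}$ ($C{\left(c,R \right)} = \frac{1}{-223 + \left(140 R + c\right)} = \frac{1}{-223 + \left(c + 140 R\right)} = \frac{1}{-223 + c + 140 R}$)
$C{\left(-581,g{\left(-22,5 \right)} \right)} + 363067 = \frac{1}{-223 - 581 + 140 \cdot 12} + 363067 = \frac{1}{-223 - 581 + 1680} + 363067 = \frac{1}{876} + 363067 = \frac{318046693}{876}$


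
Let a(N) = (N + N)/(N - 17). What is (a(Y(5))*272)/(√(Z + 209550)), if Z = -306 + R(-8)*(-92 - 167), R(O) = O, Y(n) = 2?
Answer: -544*√52829/792435 ≈ -0.15779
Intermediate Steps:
a(N) = 2*N/(-17 + N) (a(N) = (2*N)/(-17 + N) = 2*N/(-17 + N))
Z = 1766 (Z = -306 - 8*(-92 - 167) = -306 - 8*(-259) = -306 + 2072 = 1766)
(a(Y(5))*272)/(√(Z + 209550)) = ((2*2/(-17 + 2))*272)/(√(1766 + 209550)) = ((2*2/(-15))*272)/(√211316) = ((2*2*(-1/15))*272)/((2*√52829)) = (-4/15*272)*(√52829/105658) = -544*√52829/792435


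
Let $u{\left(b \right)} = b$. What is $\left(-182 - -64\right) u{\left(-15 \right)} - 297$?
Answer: $1473$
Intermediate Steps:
$\left(-182 - -64\right) u{\left(-15 \right)} - 297 = \left(-182 - -64\right) \left(-15\right) - 297 = \left(-182 + 64\right) \left(-15\right) - 297 = \left(-118\right) \left(-15\right) - 297 = 1770 - 297 = 1473$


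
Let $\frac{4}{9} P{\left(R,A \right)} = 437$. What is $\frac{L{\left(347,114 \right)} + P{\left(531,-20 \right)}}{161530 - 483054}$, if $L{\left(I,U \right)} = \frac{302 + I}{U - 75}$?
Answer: $- \frac{155983}{50157744} \approx -0.0031098$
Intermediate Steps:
$L{\left(I,U \right)} = \frac{302 + I}{-75 + U}$
$P{\left(R,A \right)} = \frac{3933}{4}$ ($P{\left(R,A \right)} = \frac{9}{4} \cdot 437 = \frac{3933}{4}$)
$\frac{L{\left(347,114 \right)} + P{\left(531,-20 \right)}}{161530 - 483054} = \frac{\frac{302 + 347}{-75 + 114} + \frac{3933}{4}}{161530 - 483054} = \frac{\frac{1}{39} \cdot 649 + \frac{3933}{4}}{-321524} = \left(\frac{1}{39} \cdot 649 + \frac{3933}{4}\right) \left(- \frac{1}{321524}\right) = \left(\frac{649}{39} + \frac{3933}{4}\right) \left(- \frac{1}{321524}\right) = \frac{155983}{156} \left(- \frac{1}{321524}\right) = - \frac{155983}{50157744}$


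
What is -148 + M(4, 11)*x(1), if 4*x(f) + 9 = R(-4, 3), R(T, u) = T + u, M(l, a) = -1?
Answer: -291/2 ≈ -145.50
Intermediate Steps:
x(f) = -5/2 (x(f) = -9/4 + (-4 + 3)/4 = -9/4 + (¼)*(-1) = -9/4 - ¼ = -5/2)
-148 + M(4, 11)*x(1) = -148 - 1*(-5/2) = -148 + 5/2 = -291/2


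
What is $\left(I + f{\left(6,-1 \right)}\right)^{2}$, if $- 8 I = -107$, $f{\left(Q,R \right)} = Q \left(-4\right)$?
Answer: $\frac{7225}{64} \approx 112.89$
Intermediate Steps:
$f{\left(Q,R \right)} = - 4 Q$
$I = \frac{107}{8}$ ($I = \left(- \frac{1}{8}\right) \left(-107\right) = \frac{107}{8} \approx 13.375$)
$\left(I + f{\left(6,-1 \right)}\right)^{2} = \left(\frac{107}{8} - 24\right)^{2} = \left(- \frac{85}{8}\right)^{2} = \frac{7225}{64}$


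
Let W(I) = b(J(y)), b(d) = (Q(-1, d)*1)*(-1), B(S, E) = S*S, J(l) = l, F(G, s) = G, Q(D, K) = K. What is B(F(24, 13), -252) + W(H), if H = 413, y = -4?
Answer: 580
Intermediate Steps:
B(S, E) = S**2
b(d) = -d (b(d) = (d*1)*(-1) = d*(-1) = -d)
W(I) = 4 (W(I) = -1*(-4) = 4)
B(F(24, 13), -252) + W(H) = 24**2 + 4 = 576 + 4 = 580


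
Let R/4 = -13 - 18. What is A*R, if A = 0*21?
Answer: 0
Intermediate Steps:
R = -124 (R = 4*(-13 - 18) = 4*(-31) = -124)
A = 0
A*R = 0*(-124) = 0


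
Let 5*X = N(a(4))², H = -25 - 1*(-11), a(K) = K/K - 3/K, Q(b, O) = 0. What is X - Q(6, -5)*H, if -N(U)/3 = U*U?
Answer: 9/1280 ≈ 0.0070312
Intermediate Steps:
a(K) = 1 - 3/K
N(U) = -3*U² (N(U) = -3*U*U = -3*U²)
H = -14 (H = -25 + 11 = -14)
X = 9/1280 (X = (-3*(-3 + 4)²/16)²/5 = (-3*((¼)*1)²)²/5 = (-3*(¼)²)²/5 = (-3*1/16)²/5 = (-3/16)²/5 = (⅕)*(9/256) = 9/1280 ≈ 0.0070312)
X - Q(6, -5)*H = 9/1280 - 0*(-14) = 9/1280 - 1*0 = 9/1280 + 0 = 9/1280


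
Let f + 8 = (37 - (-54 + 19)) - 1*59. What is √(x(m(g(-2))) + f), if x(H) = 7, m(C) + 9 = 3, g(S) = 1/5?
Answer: 2*√3 ≈ 3.4641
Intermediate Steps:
g(S) = ⅕
m(C) = -6 (m(C) = -9 + 3 = -6)
f = 5 (f = -8 + ((37 - (-54 + 19)) - 1*59) = -8 + ((37 - 1*(-35)) - 59) = -8 + ((37 + 35) - 59) = -8 + (72 - 59) = -8 + 13 = 5)
√(x(m(g(-2))) + f) = √(7 + 5) = √12 = 2*√3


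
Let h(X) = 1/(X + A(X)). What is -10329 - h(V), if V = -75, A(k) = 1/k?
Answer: -58110879/5626 ≈ -10329.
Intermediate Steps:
h(X) = 1/(X + 1/X)
-10329 - h(V) = -10329 - (-75)/(1 + (-75)²) = -10329 - (-75)/(1 + 5625) = -10329 - (-75)/5626 = -10329 - 1*(-75/5626) = -10329 + 75/5626 = -58110879/5626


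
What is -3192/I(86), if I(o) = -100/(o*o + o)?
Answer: 5970636/25 ≈ 2.3883e+5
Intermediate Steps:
I(o) = -100/(o + o²) (I(o) = -100/(o² + o) = -100/(o + o²))
-3192/I(86) = -3192/((-100/(86*(1 + 86)))) = -3192/((-100*1/86/87)) = -3192/((-100*1/86*1/87)) = -3192/(-50/3741) = -3192*(-3741/50) = 5970636/25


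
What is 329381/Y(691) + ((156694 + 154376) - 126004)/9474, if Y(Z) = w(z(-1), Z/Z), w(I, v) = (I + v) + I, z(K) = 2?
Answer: 1560740462/23685 ≈ 65896.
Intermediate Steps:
w(I, v) = v + 2*I
Y(Z) = 5 (Y(Z) = Z/Z + 2*2 = 1 + 4 = 5)
329381/Y(691) + ((156694 + 154376) - 126004)/9474 = 329381/5 + ((156694 + 154376) - 126004)/9474 = 329381*(⅕) + (311070 - 126004)*(1/9474) = 329381/5 + 185066*(1/9474) = 329381/5 + 92533/4737 = 1560740462/23685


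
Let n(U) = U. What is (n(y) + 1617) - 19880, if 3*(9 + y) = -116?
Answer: -54932/3 ≈ -18311.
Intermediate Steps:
y = -143/3 (y = -9 + (⅓)*(-116) = -9 - 116/3 = -143/3 ≈ -47.667)
(n(y) + 1617) - 19880 = (-143/3 + 1617) - 19880 = 4708/3 - 19880 = -54932/3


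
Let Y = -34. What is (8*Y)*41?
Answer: -11152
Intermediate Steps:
(8*Y)*41 = (8*(-34))*41 = -272*41 = -11152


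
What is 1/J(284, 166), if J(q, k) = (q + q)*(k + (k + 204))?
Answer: 1/304448 ≈ 3.2846e-6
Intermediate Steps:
J(q, k) = 2*q*(204 + 2*k) (J(q, k) = (2*q)*(k + (204 + k)) = (2*q)*(204 + 2*k) = 2*q*(204 + 2*k))
1/J(284, 166) = 1/(4*284*(102 + 166)) = 1/(4*284*268) = 1/304448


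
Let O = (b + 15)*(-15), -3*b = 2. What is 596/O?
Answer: -596/215 ≈ -2.7721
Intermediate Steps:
b = -⅔ (b = -⅓*2 = -⅔ ≈ -0.66667)
O = -215 (O = (-⅔ + 15)*(-15) = (43/3)*(-15) = -215)
596/O = 596/(-215) = 596*(-1/215) = -596/215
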